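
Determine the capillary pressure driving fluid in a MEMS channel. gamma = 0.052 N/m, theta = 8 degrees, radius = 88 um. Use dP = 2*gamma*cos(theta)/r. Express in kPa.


Step 1: cos(8 deg) = 0.9903
Step 2: Convert r to m: r = 88e-6 m
Step 3: dP = 2 * 0.052 * 0.9903 / 88e-6 = 1170.4 Pa
Step 4: Convert Pa to kPa (divide by 1000).
dP = 1.17 kPa


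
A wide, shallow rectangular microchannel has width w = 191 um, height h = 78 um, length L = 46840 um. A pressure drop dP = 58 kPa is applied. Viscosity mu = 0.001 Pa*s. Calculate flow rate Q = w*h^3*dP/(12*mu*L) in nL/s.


Step 1: Convert all dimensions to SI (meters).
w = 191e-6 m, h = 78e-6 m, L = 46840e-6 m, dP = 58e3 Pa
Step 2: Q = w * h^3 * dP / (12 * mu * L)
Q = 191e-6 * (78e-6)^3 * 58e3 / (12 * 0.001 * 46840e-6) = 9.35291605e-09 m^3/s
Step 3: Convert Q from m^3/s to nL/s (1 m^3 = 1e12 nL, so multiply by 1e12).
Q = 9352.916 nL/s


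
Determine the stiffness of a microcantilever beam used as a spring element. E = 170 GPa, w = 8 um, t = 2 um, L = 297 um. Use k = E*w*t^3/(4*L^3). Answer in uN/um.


Step 1: Convert E to consistent units (1 GPa = 1000 uN/um^2).
E = 170 GPa = 170000 uN/um^2
Step 2: Compute t^3 = 2^3 = 8
Step 3: Compute L^3 = 297^3 = 26198073
Step 4: k = 170000 * 8 * 8 / (4 * 26198073)
k = 0.1038 uN/um


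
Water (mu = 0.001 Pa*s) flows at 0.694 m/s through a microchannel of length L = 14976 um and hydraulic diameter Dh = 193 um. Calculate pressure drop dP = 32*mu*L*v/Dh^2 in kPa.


Step 1: Convert to SI: L = 14976e-6 m, Dh = 193e-6 m
Step 2: dP = 32 * 0.001 * 14976e-6 * 0.694 / (193e-6)^2
Step 3: dP = 8928.75 Pa
Step 4: Convert to kPa: dP = 8.93 kPa


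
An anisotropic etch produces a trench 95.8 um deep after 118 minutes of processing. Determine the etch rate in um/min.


Step 1: Etch rate = depth / time
Step 2: rate = 95.8 / 118
rate = 0.812 um/min


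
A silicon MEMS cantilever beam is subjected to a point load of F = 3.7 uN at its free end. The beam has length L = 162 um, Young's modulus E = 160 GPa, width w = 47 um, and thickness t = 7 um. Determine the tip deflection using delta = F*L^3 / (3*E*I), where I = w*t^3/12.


Step 1: Calculate the second moment of area.
I = w * t^3 / 12 = 47 * 7^3 / 12 = 1343.4167 um^4
Step 2: Convert E to consistent units (1 GPa = 1000 uN/um^2).
E = 160 GPa = 160000 uN/um^2
Step 3: Calculate tip deflection.
delta = F * L^3 / (3 * E * I)
delta = 3.7 * 162^3 / (3 * 160000 * 1343.4167)
delta = 0.0244 um


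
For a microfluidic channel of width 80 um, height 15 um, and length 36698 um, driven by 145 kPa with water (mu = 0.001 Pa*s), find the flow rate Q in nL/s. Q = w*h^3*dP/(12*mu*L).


Step 1: Convert all dimensions to SI (meters).
w = 80e-6 m, h = 15e-6 m, L = 36698e-6 m, dP = 145e3 Pa
Step 2: Q = w * h^3 * dP / (12 * mu * L)
Q = 80e-6 * (15e-6)^3 * 145e3 / (12 * 0.001 * 36698e-6) = 8.89013e-11 m^3/s
Step 3: Convert Q from m^3/s to nL/s (1 m^3 = 1e12 nL, so multiply by 1e12).
Q = 88.901 nL/s


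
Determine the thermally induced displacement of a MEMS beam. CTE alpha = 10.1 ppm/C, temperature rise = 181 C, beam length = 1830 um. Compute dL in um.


Step 1: Convert CTE: alpha = 10.1 ppm/C = 10.1e-6 /C
Step 2: dL = 10.1e-6 * 181 * 1830
dL = 3.3454 um


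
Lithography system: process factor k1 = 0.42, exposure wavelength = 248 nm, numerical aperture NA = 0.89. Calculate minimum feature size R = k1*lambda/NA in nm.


Step 1: Identify values: k1 = 0.42, lambda = 248 nm, NA = 0.89
Step 2: R = k1 * lambda / NA
R = 0.42 * 248 / 0.89
R = 117.0 nm


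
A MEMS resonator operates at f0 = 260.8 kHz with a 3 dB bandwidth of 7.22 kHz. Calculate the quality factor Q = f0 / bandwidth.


Step 1: Q = f0 / bandwidth
Step 2: Q = 260.8 / 7.22
Q = 36.1


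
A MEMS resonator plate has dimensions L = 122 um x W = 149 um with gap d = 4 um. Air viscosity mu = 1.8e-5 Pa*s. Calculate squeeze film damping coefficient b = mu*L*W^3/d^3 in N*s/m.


Step 1: Convert to SI.
L = 122e-6 m, W = 149e-6 m, d = 4e-6 m
Step 2: W^3 = (149e-6)^3 = 3.31e-12 m^3
Step 3: d^3 = (4e-6)^3 = 6.40e-17 m^3
Step 4: b = 1.8e-5 * 122e-6 * 3.31e-12 / 6.40e-17
b = 1.14e-04 N*s/m


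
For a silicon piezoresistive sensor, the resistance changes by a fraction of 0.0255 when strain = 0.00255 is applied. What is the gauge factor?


Step 1: Identify values.
dR/R = 0.0255, strain = 0.00255
Step 2: GF = (dR/R) / strain = 0.0255 / 0.00255
GF = 10.0


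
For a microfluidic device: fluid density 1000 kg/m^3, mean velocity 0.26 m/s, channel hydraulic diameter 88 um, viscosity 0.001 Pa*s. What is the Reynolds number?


Step 1: Convert Dh to meters: Dh = 88e-6 m
Step 2: Re = rho * v * Dh / mu
Re = 1000 * 0.26 * 88e-6 / 0.001
Re = 22.88


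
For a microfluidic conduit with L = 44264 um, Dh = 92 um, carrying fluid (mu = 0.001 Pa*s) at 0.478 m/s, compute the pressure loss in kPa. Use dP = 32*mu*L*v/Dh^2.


Step 1: Convert to SI: L = 44264e-6 m, Dh = 92e-6 m
Step 2: dP = 32 * 0.001 * 44264e-6 * 0.478 / (92e-6)^2
Step 3: dP = 79993.16 Pa
Step 4: Convert to kPa: dP = 79.99 kPa


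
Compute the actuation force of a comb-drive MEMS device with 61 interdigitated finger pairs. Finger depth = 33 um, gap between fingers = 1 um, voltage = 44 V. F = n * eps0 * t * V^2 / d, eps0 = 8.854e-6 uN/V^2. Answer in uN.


Step 1: Parameters: n=61, eps0=8.854e-6 uN/V^2, t=33 um, V=44 V, d=1 um
Step 2: V^2 = 1936
Step 3: F = 61 * 8.854e-6 * 33 * 1936 / 1
F = 34.506 uN


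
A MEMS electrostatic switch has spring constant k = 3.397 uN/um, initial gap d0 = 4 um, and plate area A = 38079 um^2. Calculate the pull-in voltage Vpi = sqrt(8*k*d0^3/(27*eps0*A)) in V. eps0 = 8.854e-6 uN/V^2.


Step 1: Compute numerator: 8 * k * d0^3 = 8 * 3.397 * 4^3 = 1739.264
Step 2: Compute denominator: 27 * eps0 * A = 27 * 8.854e-6 * 38079 = 9.10309
Step 3: Vpi = sqrt(1739.264 / 9.10309)
Vpi = 13.82 V


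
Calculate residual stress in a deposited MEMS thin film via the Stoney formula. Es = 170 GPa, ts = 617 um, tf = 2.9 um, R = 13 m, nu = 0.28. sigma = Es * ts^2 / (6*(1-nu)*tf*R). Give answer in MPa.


Step 1: Compute numerator: Es * ts^2 = 170 * 617^2 = 64717130 (GPa*um^2)
Step 2: Compute denominator (R in um): 6*(1-nu)*tf*R = 6*0.72*2.9*13e6 = 162864000.0 (um^2)
Step 3: sigma (GPa) = 64717130 / 162864000.0 = 3.97369e-01 GPa
Step 4: Convert to MPa (x1000): sigma = 397.4 MPa


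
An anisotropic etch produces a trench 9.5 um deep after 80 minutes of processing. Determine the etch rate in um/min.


Step 1: Etch rate = depth / time
Step 2: rate = 9.5 / 80
rate = 0.119 um/min


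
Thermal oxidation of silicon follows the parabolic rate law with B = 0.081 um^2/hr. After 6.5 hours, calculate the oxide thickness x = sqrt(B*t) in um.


Step 1: Compute B*t = 0.081 * 6.5 = 0.5265
Step 2: x = sqrt(0.5265)
x = 0.726 um


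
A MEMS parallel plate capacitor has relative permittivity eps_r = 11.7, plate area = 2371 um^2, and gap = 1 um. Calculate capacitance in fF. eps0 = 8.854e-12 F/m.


Step 1: Convert area to m^2: A = 2371e-12 m^2
Step 2: Convert gap to m: d = 1e-6 m
Step 3: C = eps0 * eps_r * A / d
C = 8.854e-12 * 11.7 * 2371e-12 / 1e-6
Step 4: Convert to fF (multiply by 1e15).
C = 245.62 fF


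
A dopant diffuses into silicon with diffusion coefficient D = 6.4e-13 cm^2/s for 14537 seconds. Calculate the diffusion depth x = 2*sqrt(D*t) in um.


Step 1: Compute D*t = 6.4e-13 * 14537 = 9.30368e-09 cm^2
Step 2: sqrt(D*t) = 9.64556e-05 cm
Step 3: x = 2 * 9.64556e-05 cm = 1.929112e-04 cm
Step 4: Convert to um (1 cm = 1e4 um): x = 1.929 um


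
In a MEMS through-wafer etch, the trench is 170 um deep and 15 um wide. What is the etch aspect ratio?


Step 1: AR = depth / width
Step 2: AR = 170 / 15
AR = 11.3


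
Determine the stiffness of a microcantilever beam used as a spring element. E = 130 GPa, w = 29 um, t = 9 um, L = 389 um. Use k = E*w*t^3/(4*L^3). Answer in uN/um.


Step 1: Convert E to consistent units (1 GPa = 1000 uN/um^2).
E = 130 GPa = 130000 uN/um^2
Step 2: Compute t^3 = 9^3 = 729
Step 3: Compute L^3 = 389^3 = 58863869
Step 4: k = 130000 * 29 * 729 / (4 * 58863869)
k = 11.6724 uN/um


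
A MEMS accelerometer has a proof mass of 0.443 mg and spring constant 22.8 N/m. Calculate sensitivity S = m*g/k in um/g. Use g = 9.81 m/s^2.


Step 1: Convert mass: m = 0.443 mg = 4.43e-07 kg
Step 2: S = m * g / k = 4.43e-07 * 9.81 / 22.8
Step 3: S = 1.91e-07 m/g
Step 4: Convert to um/g: S = 0.191 um/g


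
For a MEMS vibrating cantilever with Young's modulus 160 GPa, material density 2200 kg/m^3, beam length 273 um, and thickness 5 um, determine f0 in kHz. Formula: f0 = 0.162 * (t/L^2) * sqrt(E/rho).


Step 1: Convert units to SI.
t_SI = 5e-6 m, L_SI = 273e-6 m
Step 2: Calculate sqrt(E/rho).
sqrt(160e9 / 2200) = 8528.03 m/s
Step 3: Compute f0.
f0 = 0.162 * 5e-6 / (273e-6)^2 * 8528.03 = 92684.8 Hz = 92.68 kHz


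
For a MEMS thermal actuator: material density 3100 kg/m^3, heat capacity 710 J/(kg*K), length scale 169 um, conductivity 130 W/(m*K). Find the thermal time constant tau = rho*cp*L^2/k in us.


Step 1: Convert L to m: L = 169e-6 m
Step 2: L^2 = (169e-6)^2 = 2.8561e-08 m^2
Step 3: tau = 3100 * 710 * 2.8561e-08 / 130 = 4.835597e-04 s
Step 4: Convert to microseconds (multiply by 1e6).
tau = 483.56 us


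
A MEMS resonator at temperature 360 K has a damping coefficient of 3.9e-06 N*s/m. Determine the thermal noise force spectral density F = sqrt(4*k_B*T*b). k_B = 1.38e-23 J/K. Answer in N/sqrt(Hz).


Step 1: Compute 4 * k_B * T * b
= 4 * 1.38e-23 * 360 * 3.9e-06
= 7.7501e-26 N^2/Hz
Step 2: F_noise = sqrt(7.7501e-26)
F_noise = 2.78e-13 N/sqrt(Hz)


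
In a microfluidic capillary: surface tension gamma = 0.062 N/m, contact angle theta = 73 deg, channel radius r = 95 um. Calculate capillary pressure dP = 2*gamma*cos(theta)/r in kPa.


Step 1: cos(73 deg) = 0.2924
Step 2: Convert r to m: r = 95e-6 m
Step 3: dP = 2 * 0.062 * 0.2924 / 95e-6 = 381.7 Pa
Step 4: Convert Pa to kPa (divide by 1000).
dP = 0.38 kPa


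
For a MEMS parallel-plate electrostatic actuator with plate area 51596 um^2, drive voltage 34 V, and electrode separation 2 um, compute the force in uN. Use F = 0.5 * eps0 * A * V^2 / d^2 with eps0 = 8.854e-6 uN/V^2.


Step 1: Identify parameters.
eps0 = 8.854e-6 uN/V^2, A = 51596 um^2, V = 34 V, d = 2 um
Step 2: Compute V^2 = 34^2 = 1156
Step 3: Compute d^2 = 2^2 = 4
Step 4: F = 0.5 * 8.854e-6 * 51596 * 1156 / 4
F = 66.012 uN


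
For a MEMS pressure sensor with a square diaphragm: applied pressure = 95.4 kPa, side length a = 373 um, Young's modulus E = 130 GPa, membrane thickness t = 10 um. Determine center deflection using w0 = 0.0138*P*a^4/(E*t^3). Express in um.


Step 1: Convert pressure to compatible units (E is in GPa, so P in GPa).
P = 95.4 kPa = 95.4e-6 GPa
Step 2: Compute numerator: 0.0138 * P * a^4.
a^4 = 373^4 = 19356878641
numerator = 0.0138 * 95.4e-6 * 19356878641 = 2.5484e+04
Step 3: Compute denominator: E * t^3 = 130 * 10^3 = 130000
Step 4: w0 = numerator / denominator = 2.5484e+04 / 130000 = 0.196 um


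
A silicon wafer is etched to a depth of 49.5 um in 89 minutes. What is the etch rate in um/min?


Step 1: Etch rate = depth / time
Step 2: rate = 49.5 / 89
rate = 0.556 um/min


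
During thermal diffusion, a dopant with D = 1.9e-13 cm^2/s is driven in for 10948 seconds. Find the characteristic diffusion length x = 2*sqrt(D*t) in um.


Step 1: Compute D*t = 1.9e-13 * 10948 = 2.08012e-09 cm^2
Step 2: sqrt(D*t) = 4.5608e-05 cm
Step 3: x = 2 * 4.5608e-05 cm = 9.1216e-05 cm
Step 4: Convert to um (1 cm = 1e4 um): x = 0.912 um


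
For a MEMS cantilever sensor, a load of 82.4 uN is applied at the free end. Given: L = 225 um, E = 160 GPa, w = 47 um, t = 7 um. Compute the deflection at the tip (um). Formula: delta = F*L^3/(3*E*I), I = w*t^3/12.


Step 1: Calculate the second moment of area.
I = w * t^3 / 12 = 47 * 7^3 / 12 = 1343.4167 um^4
Step 2: Convert E to consistent units (1 GPa = 1000 uN/um^2).
E = 160 GPa = 160000 uN/um^2
Step 3: Calculate tip deflection.
delta = F * L^3 / (3 * E * I)
delta = 82.4 * 225^3 / (3 * 160000 * 1343.4167)
delta = 1.4555 um


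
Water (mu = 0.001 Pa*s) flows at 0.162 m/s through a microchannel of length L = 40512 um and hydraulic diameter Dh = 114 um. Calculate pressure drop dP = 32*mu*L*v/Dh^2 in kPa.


Step 1: Convert to SI: L = 40512e-6 m, Dh = 114e-6 m
Step 2: dP = 32 * 0.001 * 40512e-6 * 0.162 / (114e-6)^2
Step 3: dP = 16159.91 Pa
Step 4: Convert to kPa: dP = 16.16 kPa


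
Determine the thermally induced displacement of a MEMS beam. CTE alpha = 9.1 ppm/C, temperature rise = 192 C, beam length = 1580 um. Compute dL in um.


Step 1: Convert CTE: alpha = 9.1 ppm/C = 9.1e-6 /C
Step 2: dL = 9.1e-6 * 192 * 1580
dL = 2.7606 um


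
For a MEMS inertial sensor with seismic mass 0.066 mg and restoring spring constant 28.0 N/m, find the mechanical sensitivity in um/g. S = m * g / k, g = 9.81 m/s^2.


Step 1: Convert mass: m = 0.066 mg = 6.60e-08 kg
Step 2: S = m * g / k = 6.60e-08 * 9.81 / 28.0
Step 3: S = 2.31e-08 m/g
Step 4: Convert to um/g: S = 0.023 um/g


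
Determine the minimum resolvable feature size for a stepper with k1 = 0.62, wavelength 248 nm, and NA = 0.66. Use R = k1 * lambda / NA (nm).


Step 1: Identify values: k1 = 0.62, lambda = 248 nm, NA = 0.66
Step 2: R = k1 * lambda / NA
R = 0.62 * 248 / 0.66
R = 233.0 nm


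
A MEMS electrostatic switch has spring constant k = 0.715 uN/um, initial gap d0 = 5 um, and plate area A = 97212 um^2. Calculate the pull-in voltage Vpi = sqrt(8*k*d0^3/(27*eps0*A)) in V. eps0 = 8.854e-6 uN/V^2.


Step 1: Compute numerator: 8 * k * d0^3 = 8 * 0.715 * 5^3 = 715.0
Step 2: Compute denominator: 27 * eps0 * A = 27 * 8.854e-6 * 97212 = 23.239306
Step 3: Vpi = sqrt(715.0 / 23.239306)
Vpi = 5.55 V


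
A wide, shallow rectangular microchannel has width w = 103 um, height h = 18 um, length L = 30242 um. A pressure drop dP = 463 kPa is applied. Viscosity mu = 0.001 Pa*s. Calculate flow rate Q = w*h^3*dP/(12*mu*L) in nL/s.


Step 1: Convert all dimensions to SI (meters).
w = 103e-6 m, h = 18e-6 m, L = 30242e-6 m, dP = 463e3 Pa
Step 2: Q = w * h^3 * dP / (12 * mu * L)
Q = 103e-6 * (18e-6)^3 * 463e3 / (12 * 0.001 * 30242e-6) = 7.663797e-10 m^3/s
Step 3: Convert Q from m^3/s to nL/s (1 m^3 = 1e12 nL, so multiply by 1e12).
Q = 766.38 nL/s


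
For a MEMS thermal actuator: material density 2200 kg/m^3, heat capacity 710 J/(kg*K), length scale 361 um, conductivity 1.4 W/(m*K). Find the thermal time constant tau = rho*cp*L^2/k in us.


Step 1: Convert L to m: L = 361e-6 m
Step 2: L^2 = (361e-6)^2 = 1.30321e-07 m^2
Step 3: tau = 2200 * 710 * 1.30321e-07 / 1.4 = 1.4540100143e-01 s
Step 4: Convert to microseconds (multiply by 1e6).
tau = 145401.001 us


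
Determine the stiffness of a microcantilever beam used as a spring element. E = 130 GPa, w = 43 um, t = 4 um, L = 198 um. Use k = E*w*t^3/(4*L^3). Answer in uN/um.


Step 1: Convert E to consistent units (1 GPa = 1000 uN/um^2).
E = 130 GPa = 130000 uN/um^2
Step 2: Compute t^3 = 4^3 = 64
Step 3: Compute L^3 = 198^3 = 7762392
Step 4: k = 130000 * 43 * 64 / (4 * 7762392)
k = 11.5222 uN/um


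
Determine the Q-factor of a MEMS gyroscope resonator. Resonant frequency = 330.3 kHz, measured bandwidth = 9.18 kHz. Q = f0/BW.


Step 1: Q = f0 / bandwidth
Step 2: Q = 330.3 / 9.18
Q = 36.0


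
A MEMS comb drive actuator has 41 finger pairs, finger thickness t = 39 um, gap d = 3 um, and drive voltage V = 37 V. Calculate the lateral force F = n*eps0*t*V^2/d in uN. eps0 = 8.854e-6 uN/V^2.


Step 1: Parameters: n=41, eps0=8.854e-6 uN/V^2, t=39 um, V=37 V, d=3 um
Step 2: V^2 = 1369
Step 3: F = 41 * 8.854e-6 * 39 * 1369 / 3
F = 6.461 uN


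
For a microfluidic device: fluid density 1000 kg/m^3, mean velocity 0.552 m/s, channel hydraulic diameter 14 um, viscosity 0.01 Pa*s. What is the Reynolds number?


Step 1: Convert Dh to meters: Dh = 14e-6 m
Step 2: Re = rho * v * Dh / mu
Re = 1000 * 0.552 * 14e-6 / 0.01
Re = 0.773


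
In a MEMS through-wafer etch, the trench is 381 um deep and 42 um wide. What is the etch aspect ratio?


Step 1: AR = depth / width
Step 2: AR = 381 / 42
AR = 9.1


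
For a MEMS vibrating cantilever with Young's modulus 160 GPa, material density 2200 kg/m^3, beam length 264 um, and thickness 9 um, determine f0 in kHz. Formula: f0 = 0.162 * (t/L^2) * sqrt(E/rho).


Step 1: Convert units to SI.
t_SI = 9e-6 m, L_SI = 264e-6 m
Step 2: Calculate sqrt(E/rho).
sqrt(160e9 / 2200) = 8528.03 m/s
Step 3: Compute f0.
f0 = 0.162 * 9e-6 / (264e-6)^2 * 8528.03 = 178401.5 Hz = 178.4 kHz


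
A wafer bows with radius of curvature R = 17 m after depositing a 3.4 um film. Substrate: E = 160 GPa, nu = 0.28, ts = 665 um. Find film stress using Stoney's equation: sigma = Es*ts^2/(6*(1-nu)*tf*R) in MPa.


Step 1: Compute numerator: Es * ts^2 = 160 * 665^2 = 70756000 (GPa*um^2)
Step 2: Compute denominator (R in um): 6*(1-nu)*tf*R = 6*0.72*3.4*17e6 = 249696000.0 (um^2)
Step 3: sigma (GPa) = 70756000 / 249696000.0 = 2.83369e-01 GPa
Step 4: Convert to MPa (x1000): sigma = 283.4 MPa


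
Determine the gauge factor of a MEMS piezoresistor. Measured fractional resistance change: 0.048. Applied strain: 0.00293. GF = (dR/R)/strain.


Step 1: Identify values.
dR/R = 0.048, strain = 0.00293
Step 2: GF = (dR/R) / strain = 0.048 / 0.00293
GF = 16.4


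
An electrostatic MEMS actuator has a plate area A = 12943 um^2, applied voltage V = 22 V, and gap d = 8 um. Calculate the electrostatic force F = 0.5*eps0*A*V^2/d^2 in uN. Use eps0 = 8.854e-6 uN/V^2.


Step 1: Identify parameters.
eps0 = 8.854e-6 uN/V^2, A = 12943 um^2, V = 22 V, d = 8 um
Step 2: Compute V^2 = 22^2 = 484
Step 3: Compute d^2 = 8^2 = 64
Step 4: F = 0.5 * 8.854e-6 * 12943 * 484 / 64
F = 0.433 uN


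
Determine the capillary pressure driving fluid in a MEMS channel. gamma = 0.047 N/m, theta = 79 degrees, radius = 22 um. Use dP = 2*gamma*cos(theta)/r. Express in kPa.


Step 1: cos(79 deg) = 0.1908
Step 2: Convert r to m: r = 22e-6 m
Step 3: dP = 2 * 0.047 * 0.1908 / 22e-6 = 815.2 Pa
Step 4: Convert Pa to kPa (divide by 1000).
dP = 0.82 kPa


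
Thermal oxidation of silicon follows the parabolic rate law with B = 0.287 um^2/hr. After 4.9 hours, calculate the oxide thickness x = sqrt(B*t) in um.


Step 1: Compute B*t = 0.287 * 4.9 = 1.4063
Step 2: x = sqrt(1.4063)
x = 1.186 um


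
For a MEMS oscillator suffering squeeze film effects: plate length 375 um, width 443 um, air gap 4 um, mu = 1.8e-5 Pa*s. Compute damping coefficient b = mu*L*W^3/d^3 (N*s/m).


Step 1: Convert to SI.
L = 375e-6 m, W = 443e-6 m, d = 4e-6 m
Step 2: W^3 = (443e-6)^3 = 8.69e-11 m^3
Step 3: d^3 = (4e-6)^3 = 6.40e-17 m^3
Step 4: b = 1.8e-5 * 375e-6 * 8.69e-11 / 6.40e-17
b = 9.17e-03 N*s/m


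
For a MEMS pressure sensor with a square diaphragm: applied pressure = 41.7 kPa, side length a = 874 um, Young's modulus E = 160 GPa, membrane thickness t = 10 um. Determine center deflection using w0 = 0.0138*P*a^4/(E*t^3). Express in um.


Step 1: Convert pressure to compatible units (E is in GPa, so P in GPa).
P = 41.7 kPa = 41.7e-6 GPa
Step 2: Compute numerator: 0.0138 * P * a^4.
a^4 = 874^4 = 583506543376
numerator = 0.0138 * 41.7e-6 * 583506543376 = 3.357847e+05
Step 3: Compute denominator: E * t^3 = 160 * 10^3 = 160000
Step 4: w0 = numerator / denominator = 3.357847e+05 / 160000 = 2.0987 um


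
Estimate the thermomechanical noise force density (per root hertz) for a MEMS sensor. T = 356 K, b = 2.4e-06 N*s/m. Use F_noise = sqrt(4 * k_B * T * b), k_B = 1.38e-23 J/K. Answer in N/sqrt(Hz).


Step 1: Compute 4 * k_B * T * b
= 4 * 1.38e-23 * 356 * 2.4e-06
= 4.7163e-26 N^2/Hz
Step 2: F_noise = sqrt(4.7163e-26)
F_noise = 2.17e-13 N/sqrt(Hz)


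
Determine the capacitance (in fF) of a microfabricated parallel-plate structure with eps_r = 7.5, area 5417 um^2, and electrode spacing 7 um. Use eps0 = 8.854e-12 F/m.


Step 1: Convert area to m^2: A = 5417e-12 m^2
Step 2: Convert gap to m: d = 7e-6 m
Step 3: C = eps0 * eps_r * A / d
C = 8.854e-12 * 7.5 * 5417e-12 / 7e-6
Step 4: Convert to fF (multiply by 1e15).
C = 51.39 fF


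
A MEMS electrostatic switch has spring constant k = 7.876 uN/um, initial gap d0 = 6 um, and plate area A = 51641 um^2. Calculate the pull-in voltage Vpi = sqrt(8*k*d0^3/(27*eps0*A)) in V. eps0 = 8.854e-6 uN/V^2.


Step 1: Compute numerator: 8 * k * d0^3 = 8 * 7.876 * 6^3 = 13609.728
Step 2: Compute denominator: 27 * eps0 * A = 27 * 8.854e-6 * 51641 = 12.345194
Step 3: Vpi = sqrt(13609.728 / 12.345194)
Vpi = 33.2 V


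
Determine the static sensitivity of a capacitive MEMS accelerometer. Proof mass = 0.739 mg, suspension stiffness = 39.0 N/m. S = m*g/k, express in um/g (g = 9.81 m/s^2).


Step 1: Convert mass: m = 0.739 mg = 7.39e-07 kg
Step 2: S = m * g / k = 7.39e-07 * 9.81 / 39.0
Step 3: S = 1.86e-07 m/g
Step 4: Convert to um/g: S = 0.186 um/g


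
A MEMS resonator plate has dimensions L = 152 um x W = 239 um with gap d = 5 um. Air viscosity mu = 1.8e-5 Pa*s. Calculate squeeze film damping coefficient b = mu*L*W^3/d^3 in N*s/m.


Step 1: Convert to SI.
L = 152e-6 m, W = 239e-6 m, d = 5e-6 m
Step 2: W^3 = (239e-6)^3 = 1.37e-11 m^3
Step 3: d^3 = (5e-6)^3 = 1.25e-16 m^3
Step 4: b = 1.8e-5 * 152e-6 * 1.37e-11 / 1.25e-16
b = 2.99e-04 N*s/m


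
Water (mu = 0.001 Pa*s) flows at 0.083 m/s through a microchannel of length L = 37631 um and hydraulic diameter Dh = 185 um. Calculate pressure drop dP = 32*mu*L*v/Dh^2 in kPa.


Step 1: Convert to SI: L = 37631e-6 m, Dh = 185e-6 m
Step 2: dP = 32 * 0.001 * 37631e-6 * 0.083 / (185e-6)^2
Step 3: dP = 2920.32 Pa
Step 4: Convert to kPa: dP = 2.92 kPa


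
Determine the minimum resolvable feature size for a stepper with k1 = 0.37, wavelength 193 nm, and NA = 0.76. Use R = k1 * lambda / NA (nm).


Step 1: Identify values: k1 = 0.37, lambda = 193 nm, NA = 0.76
Step 2: R = k1 * lambda / NA
R = 0.37 * 193 / 0.76
R = 94.0 nm


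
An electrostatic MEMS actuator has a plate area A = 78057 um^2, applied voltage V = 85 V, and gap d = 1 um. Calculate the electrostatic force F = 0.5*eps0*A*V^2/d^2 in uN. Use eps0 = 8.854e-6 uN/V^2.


Step 1: Identify parameters.
eps0 = 8.854e-6 uN/V^2, A = 78057 um^2, V = 85 V, d = 1 um
Step 2: Compute V^2 = 85^2 = 7225
Step 3: Compute d^2 = 1^2 = 1
Step 4: F = 0.5 * 8.854e-6 * 78057 * 7225 / 1
F = 2496.659 uN


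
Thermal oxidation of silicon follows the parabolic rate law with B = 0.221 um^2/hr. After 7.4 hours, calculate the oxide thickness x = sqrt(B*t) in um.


Step 1: Compute B*t = 0.221 * 7.4 = 1.6354
Step 2: x = sqrt(1.6354)
x = 1.279 um


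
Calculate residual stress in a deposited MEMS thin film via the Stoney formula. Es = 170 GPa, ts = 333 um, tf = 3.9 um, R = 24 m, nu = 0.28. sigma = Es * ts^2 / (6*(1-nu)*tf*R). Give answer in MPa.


Step 1: Compute numerator: Es * ts^2 = 170 * 333^2 = 18851130 (GPa*um^2)
Step 2: Compute denominator (R in um): 6*(1-nu)*tf*R = 6*0.72*3.9*24e6 = 404352000.0 (um^2)
Step 3: sigma (GPa) = 18851130 / 404352000.0 = 4.6621e-02 GPa
Step 4: Convert to MPa (x1000): sigma = 46.6 MPa


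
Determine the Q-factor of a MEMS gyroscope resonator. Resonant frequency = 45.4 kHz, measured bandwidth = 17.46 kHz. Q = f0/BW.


Step 1: Q = f0 / bandwidth
Step 2: Q = 45.4 / 17.46
Q = 2.6


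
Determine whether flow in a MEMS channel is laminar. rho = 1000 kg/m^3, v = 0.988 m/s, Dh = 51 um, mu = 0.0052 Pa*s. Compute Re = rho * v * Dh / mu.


Step 1: Convert Dh to meters: Dh = 51e-6 m
Step 2: Re = rho * v * Dh / mu
Re = 1000 * 0.988 * 51e-6 / 0.0052
Re = 9.69
Since Re = 9.69 is below ~2300, the flow is laminar.


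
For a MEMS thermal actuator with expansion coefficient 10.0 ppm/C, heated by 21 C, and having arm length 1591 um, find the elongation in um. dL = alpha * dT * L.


Step 1: Convert CTE: alpha = 10.0 ppm/C = 10.0e-6 /C
Step 2: dL = 10.0e-6 * 21 * 1591
dL = 0.3341 um


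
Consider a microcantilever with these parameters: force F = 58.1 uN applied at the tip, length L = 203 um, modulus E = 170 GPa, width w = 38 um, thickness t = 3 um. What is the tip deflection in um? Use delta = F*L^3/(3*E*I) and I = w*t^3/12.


Step 1: Calculate the second moment of area.
I = w * t^3 / 12 = 38 * 3^3 / 12 = 85.5 um^4
Step 2: Convert E to consistent units (1 GPa = 1000 uN/um^2).
E = 170 GPa = 170000 uN/um^2
Step 3: Calculate tip deflection.
delta = F * L^3 / (3 * E * I)
delta = 58.1 * 203^3 / (3 * 170000 * 85.5)
delta = 11.1462 um


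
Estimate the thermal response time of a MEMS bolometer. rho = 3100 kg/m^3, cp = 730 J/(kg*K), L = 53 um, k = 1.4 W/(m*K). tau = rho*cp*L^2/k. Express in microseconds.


Step 1: Convert L to m: L = 53e-6 m
Step 2: L^2 = (53e-6)^2 = 2.809e-09 m^2
Step 3: tau = 3100 * 730 * 2.809e-09 / 1.4 = 4.54054786e-03 s
Step 4: Convert to microseconds (multiply by 1e6).
tau = 4540.548 us


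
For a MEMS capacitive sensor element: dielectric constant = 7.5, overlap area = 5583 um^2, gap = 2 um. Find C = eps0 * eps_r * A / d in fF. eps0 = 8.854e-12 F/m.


Step 1: Convert area to m^2: A = 5583e-12 m^2
Step 2: Convert gap to m: d = 2e-6 m
Step 3: C = eps0 * eps_r * A / d
C = 8.854e-12 * 7.5 * 5583e-12 / 2e-6
Step 4: Convert to fF (multiply by 1e15).
C = 185.37 fF


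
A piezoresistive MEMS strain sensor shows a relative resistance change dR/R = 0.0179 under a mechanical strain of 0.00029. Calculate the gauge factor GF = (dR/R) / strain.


Step 1: Identify values.
dR/R = 0.0179, strain = 0.00029
Step 2: GF = (dR/R) / strain = 0.0179 / 0.00029
GF = 61.7


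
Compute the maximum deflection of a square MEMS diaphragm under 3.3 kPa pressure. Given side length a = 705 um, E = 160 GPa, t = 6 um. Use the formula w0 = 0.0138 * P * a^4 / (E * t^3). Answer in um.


Step 1: Convert pressure to compatible units (E is in GPa, so P in GPa).
P = 3.3 kPa = 3.3e-6 GPa
Step 2: Compute numerator: 0.0138 * P * a^4.
a^4 = 705^4 = 247033850625
numerator = 0.0138 * 3.3e-6 * 247033850625 = 1.12499e+04
Step 3: Compute denominator: E * t^3 = 160 * 6^3 = 34560
Step 4: w0 = numerator / denominator = 1.12499e+04 / 34560 = 0.3255 um


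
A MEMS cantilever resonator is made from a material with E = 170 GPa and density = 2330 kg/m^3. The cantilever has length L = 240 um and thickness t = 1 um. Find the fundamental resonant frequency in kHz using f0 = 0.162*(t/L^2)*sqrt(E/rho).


Step 1: Convert units to SI.
t_SI = 1e-6 m, L_SI = 240e-6 m
Step 2: Calculate sqrt(E/rho).
sqrt(170e9 / 2330) = 8541.74 m/s
Step 3: Compute f0.
f0 = 0.162 * 1e-6 / (240e-6)^2 * 8541.74 = 24023.6 Hz = 24.02 kHz


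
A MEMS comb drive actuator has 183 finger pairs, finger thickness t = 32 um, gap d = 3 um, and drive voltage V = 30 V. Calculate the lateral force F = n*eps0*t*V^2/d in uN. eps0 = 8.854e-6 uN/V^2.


Step 1: Parameters: n=183, eps0=8.854e-6 uN/V^2, t=32 um, V=30 V, d=3 um
Step 2: V^2 = 900
Step 3: F = 183 * 8.854e-6 * 32 * 900 / 3
F = 15.555 uN


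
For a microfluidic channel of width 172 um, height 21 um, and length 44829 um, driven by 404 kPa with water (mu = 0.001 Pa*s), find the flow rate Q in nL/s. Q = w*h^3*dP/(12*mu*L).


Step 1: Convert all dimensions to SI (meters).
w = 172e-6 m, h = 21e-6 m, L = 44829e-6 m, dP = 404e3 Pa
Step 2: Q = w * h^3 * dP / (12 * mu * L)
Q = 172e-6 * (21e-6)^3 * 404e3 / (12 * 0.001 * 44829e-6) = 1.19626501e-09 m^3/s
Step 3: Convert Q from m^3/s to nL/s (1 m^3 = 1e12 nL, so multiply by 1e12).
Q = 1196.265 nL/s


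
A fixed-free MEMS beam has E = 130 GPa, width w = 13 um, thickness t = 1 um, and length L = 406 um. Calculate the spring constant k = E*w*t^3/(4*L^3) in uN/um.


Step 1: Convert E to consistent units (1 GPa = 1000 uN/um^2).
E = 130 GPa = 130000 uN/um^2
Step 2: Compute t^3 = 1^3 = 1
Step 3: Compute L^3 = 406^3 = 66923416
Step 4: k = 130000 * 13 * 1 / (4 * 66923416)
k = 0.0063 uN/um


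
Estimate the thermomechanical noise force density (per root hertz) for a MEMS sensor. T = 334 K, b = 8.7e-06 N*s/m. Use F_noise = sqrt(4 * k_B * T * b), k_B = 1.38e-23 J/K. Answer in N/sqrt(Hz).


Step 1: Compute 4 * k_B * T * b
= 4 * 1.38e-23 * 334 * 8.7e-06
= 1.6040e-25 N^2/Hz
Step 2: F_noise = sqrt(1.6040e-25)
F_noise = 4.00e-13 N/sqrt(Hz)


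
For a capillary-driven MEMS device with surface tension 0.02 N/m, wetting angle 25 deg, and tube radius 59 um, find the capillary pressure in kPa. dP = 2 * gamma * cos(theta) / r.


Step 1: cos(25 deg) = 0.9063
Step 2: Convert r to m: r = 59e-6 m
Step 3: dP = 2 * 0.02 * 0.9063 / 59e-6 = 614.4 Pa
Step 4: Convert Pa to kPa (divide by 1000).
dP = 0.61 kPa


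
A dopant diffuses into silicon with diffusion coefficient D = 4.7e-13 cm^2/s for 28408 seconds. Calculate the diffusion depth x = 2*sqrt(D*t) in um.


Step 1: Compute D*t = 4.7e-13 * 28408 = 1.335176e-08 cm^2
Step 2: sqrt(D*t) = 1.1555e-04 cm
Step 3: x = 2 * 1.1555e-04 cm = 2.311e-04 cm
Step 4: Convert to um (1 cm = 1e4 um): x = 2.311 um


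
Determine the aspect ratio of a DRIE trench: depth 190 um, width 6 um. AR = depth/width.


Step 1: AR = depth / width
Step 2: AR = 190 / 6
AR = 31.7


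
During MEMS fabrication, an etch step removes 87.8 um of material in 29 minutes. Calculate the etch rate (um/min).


Step 1: Etch rate = depth / time
Step 2: rate = 87.8 / 29
rate = 3.028 um/min


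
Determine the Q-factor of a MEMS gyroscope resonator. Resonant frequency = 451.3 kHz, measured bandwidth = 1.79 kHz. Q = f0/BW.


Step 1: Q = f0 / bandwidth
Step 2: Q = 451.3 / 1.79
Q = 252.1


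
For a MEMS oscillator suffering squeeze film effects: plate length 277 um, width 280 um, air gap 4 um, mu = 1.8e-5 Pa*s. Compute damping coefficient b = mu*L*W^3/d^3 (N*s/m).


Step 1: Convert to SI.
L = 277e-6 m, W = 280e-6 m, d = 4e-6 m
Step 2: W^3 = (280e-6)^3 = 2.20e-11 m^3
Step 3: d^3 = (4e-6)^3 = 6.40e-17 m^3
Step 4: b = 1.8e-5 * 277e-6 * 2.20e-11 / 6.40e-17
b = 1.71e-03 N*s/m


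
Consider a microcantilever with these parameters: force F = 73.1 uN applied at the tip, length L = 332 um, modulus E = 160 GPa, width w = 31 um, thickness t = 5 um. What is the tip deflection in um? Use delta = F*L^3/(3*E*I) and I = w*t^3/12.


Step 1: Calculate the second moment of area.
I = w * t^3 / 12 = 31 * 5^3 / 12 = 322.9167 um^4
Step 2: Convert E to consistent units (1 GPa = 1000 uN/um^2).
E = 160 GPa = 160000 uN/um^2
Step 3: Calculate tip deflection.
delta = F * L^3 / (3 * E * I)
delta = 73.1 * 332^3 / (3 * 160000 * 322.9167)
delta = 17.2584 um


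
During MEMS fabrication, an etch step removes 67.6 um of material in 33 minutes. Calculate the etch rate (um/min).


Step 1: Etch rate = depth / time
Step 2: rate = 67.6 / 33
rate = 2.048 um/min


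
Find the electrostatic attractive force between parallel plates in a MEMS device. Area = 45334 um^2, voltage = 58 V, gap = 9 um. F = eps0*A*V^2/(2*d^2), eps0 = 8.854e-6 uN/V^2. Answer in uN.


Step 1: Identify parameters.
eps0 = 8.854e-6 uN/V^2, A = 45334 um^2, V = 58 V, d = 9 um
Step 2: Compute V^2 = 58^2 = 3364
Step 3: Compute d^2 = 9^2 = 81
Step 4: F = 0.5 * 8.854e-6 * 45334 * 3364 / 81
F = 8.335 uN


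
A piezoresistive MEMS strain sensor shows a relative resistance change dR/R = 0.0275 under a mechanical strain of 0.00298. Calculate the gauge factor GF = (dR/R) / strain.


Step 1: Identify values.
dR/R = 0.0275, strain = 0.00298
Step 2: GF = (dR/R) / strain = 0.0275 / 0.00298
GF = 9.2


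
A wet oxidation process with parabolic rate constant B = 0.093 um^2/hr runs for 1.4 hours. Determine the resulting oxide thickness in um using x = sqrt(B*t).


Step 1: Compute B*t = 0.093 * 1.4 = 0.1302
Step 2: x = sqrt(0.1302)
x = 0.361 um


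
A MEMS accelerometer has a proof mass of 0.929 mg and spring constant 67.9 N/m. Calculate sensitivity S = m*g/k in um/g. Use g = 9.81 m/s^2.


Step 1: Convert mass: m = 0.929 mg = 9.29e-07 kg
Step 2: S = m * g / k = 9.29e-07 * 9.81 / 67.9
Step 3: S = 1.34e-07 m/g
Step 4: Convert to um/g: S = 0.134 um/g


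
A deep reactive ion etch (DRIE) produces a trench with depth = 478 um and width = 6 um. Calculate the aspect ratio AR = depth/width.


Step 1: AR = depth / width
Step 2: AR = 478 / 6
AR = 79.7


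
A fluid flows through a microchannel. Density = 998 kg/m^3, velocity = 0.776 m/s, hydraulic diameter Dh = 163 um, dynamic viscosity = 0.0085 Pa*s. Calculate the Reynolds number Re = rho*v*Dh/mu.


Step 1: Convert Dh to meters: Dh = 163e-6 m
Step 2: Re = rho * v * Dh / mu
Re = 998 * 0.776 * 163e-6 / 0.0085
Re = 14.851


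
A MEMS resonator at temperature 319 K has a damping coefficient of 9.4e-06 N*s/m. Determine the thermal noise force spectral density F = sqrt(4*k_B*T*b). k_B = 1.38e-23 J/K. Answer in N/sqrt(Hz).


Step 1: Compute 4 * k_B * T * b
= 4 * 1.38e-23 * 319 * 9.4e-06
= 1.6552e-25 N^2/Hz
Step 2: F_noise = sqrt(1.6552e-25)
F_noise = 4.07e-13 N/sqrt(Hz)


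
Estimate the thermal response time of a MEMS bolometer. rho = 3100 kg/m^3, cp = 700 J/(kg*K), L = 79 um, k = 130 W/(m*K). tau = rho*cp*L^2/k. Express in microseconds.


Step 1: Convert L to m: L = 79e-6 m
Step 2: L^2 = (79e-6)^2 = 6.241e-09 m^2
Step 3: tau = 3100 * 700 * 6.241e-09 / 130 = 1.0417669e-04 s
Step 4: Convert to microseconds (multiply by 1e6).
tau = 104.177 us


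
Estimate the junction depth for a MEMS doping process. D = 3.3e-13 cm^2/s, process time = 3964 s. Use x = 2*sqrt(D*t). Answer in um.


Step 1: Compute D*t = 3.3e-13 * 3964 = 1.30812e-09 cm^2
Step 2: sqrt(D*t) = 3.6168e-05 cm
Step 3: x = 2 * 3.6168e-05 cm = 7.2336e-05 cm
Step 4: Convert to um (1 cm = 1e4 um): x = 0.723 um


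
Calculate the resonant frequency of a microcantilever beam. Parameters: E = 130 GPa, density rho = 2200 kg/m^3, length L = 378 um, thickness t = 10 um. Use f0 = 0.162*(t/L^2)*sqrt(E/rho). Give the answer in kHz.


Step 1: Convert units to SI.
t_SI = 10e-6 m, L_SI = 378e-6 m
Step 2: Calculate sqrt(E/rho).
sqrt(130e9 / 2200) = 7687.06 m/s
Step 3: Compute f0.
f0 = 0.162 * 10e-6 / (378e-6)^2 * 7687.06 = 87154.9 Hz = 87.15 kHz


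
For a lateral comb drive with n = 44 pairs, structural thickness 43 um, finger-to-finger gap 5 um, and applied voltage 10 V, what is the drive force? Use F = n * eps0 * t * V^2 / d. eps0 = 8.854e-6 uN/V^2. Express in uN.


Step 1: Parameters: n=44, eps0=8.854e-6 uN/V^2, t=43 um, V=10 V, d=5 um
Step 2: V^2 = 100
Step 3: F = 44 * 8.854e-6 * 43 * 100 / 5
F = 0.335 uN


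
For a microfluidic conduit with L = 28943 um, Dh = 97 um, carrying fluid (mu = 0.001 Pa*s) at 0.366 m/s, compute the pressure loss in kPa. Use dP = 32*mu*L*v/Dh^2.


Step 1: Convert to SI: L = 28943e-6 m, Dh = 97e-6 m
Step 2: dP = 32 * 0.001 * 28943e-6 * 0.366 / (97e-6)^2
Step 3: dP = 36027.25 Pa
Step 4: Convert to kPa: dP = 36.03 kPa


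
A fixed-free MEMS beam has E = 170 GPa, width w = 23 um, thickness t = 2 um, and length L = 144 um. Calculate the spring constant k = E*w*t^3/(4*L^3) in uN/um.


Step 1: Convert E to consistent units (1 GPa = 1000 uN/um^2).
E = 170 GPa = 170000 uN/um^2
Step 2: Compute t^3 = 2^3 = 8
Step 3: Compute L^3 = 144^3 = 2985984
Step 4: k = 170000 * 23 * 8 / (4 * 2985984)
k = 2.6189 uN/um


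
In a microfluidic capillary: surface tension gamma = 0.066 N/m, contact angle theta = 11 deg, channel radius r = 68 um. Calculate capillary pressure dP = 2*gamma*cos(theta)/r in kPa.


Step 1: cos(11 deg) = 0.9816
Step 2: Convert r to m: r = 68e-6 m
Step 3: dP = 2 * 0.066 * 0.9816 / 68e-6 = 1905.5 Pa
Step 4: Convert Pa to kPa (divide by 1000).
dP = 1.91 kPa


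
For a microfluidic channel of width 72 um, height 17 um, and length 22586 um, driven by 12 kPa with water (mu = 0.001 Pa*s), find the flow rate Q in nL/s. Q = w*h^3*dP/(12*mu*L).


Step 1: Convert all dimensions to SI (meters).
w = 72e-6 m, h = 17e-6 m, L = 22586e-6 m, dP = 12e3 Pa
Step 2: Q = w * h^3 * dP / (12 * mu * L)
Q = 72e-6 * (17e-6)^3 * 12e3 / (12 * 0.001 * 22586e-6) = 1.566174e-11 m^3/s
Step 3: Convert Q from m^3/s to nL/s (1 m^3 = 1e12 nL, so multiply by 1e12).
Q = 15.662 nL/s


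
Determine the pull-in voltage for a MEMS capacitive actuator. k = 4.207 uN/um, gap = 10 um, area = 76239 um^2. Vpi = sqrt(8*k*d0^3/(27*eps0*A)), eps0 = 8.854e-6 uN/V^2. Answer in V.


Step 1: Compute numerator: 8 * k * d0^3 = 8 * 4.207 * 10^3 = 33656.0
Step 2: Compute denominator: 27 * eps0 * A = 27 * 8.854e-6 * 76239 = 18.225543
Step 3: Vpi = sqrt(33656.0 / 18.225543)
Vpi = 42.97 V


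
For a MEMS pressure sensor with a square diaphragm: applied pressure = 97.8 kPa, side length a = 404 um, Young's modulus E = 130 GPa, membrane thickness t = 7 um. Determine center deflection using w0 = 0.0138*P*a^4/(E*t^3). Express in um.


Step 1: Convert pressure to compatible units (E is in GPa, so P in GPa).
P = 97.8 kPa = 97.8e-6 GPa
Step 2: Compute numerator: 0.0138 * P * a^4.
a^4 = 404^4 = 26639462656
numerator = 0.0138 * 97.8e-6 * 26639462656 = 3.59537e+04
Step 3: Compute denominator: E * t^3 = 130 * 7^3 = 44590
Step 4: w0 = numerator / denominator = 3.59537e+04 / 44590 = 0.8063 um


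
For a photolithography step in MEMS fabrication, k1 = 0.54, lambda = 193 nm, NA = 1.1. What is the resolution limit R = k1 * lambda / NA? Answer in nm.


Step 1: Identify values: k1 = 0.54, lambda = 193 nm, NA = 1.1
Step 2: R = k1 * lambda / NA
R = 0.54 * 193 / 1.1
R = 94.7 nm


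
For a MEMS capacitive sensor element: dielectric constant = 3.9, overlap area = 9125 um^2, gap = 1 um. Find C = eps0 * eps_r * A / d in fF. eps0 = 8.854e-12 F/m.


Step 1: Convert area to m^2: A = 9125e-12 m^2
Step 2: Convert gap to m: d = 1e-6 m
Step 3: C = eps0 * eps_r * A / d
C = 8.854e-12 * 3.9 * 9125e-12 / 1e-6
Step 4: Convert to fF (multiply by 1e15).
C = 315.09 fF


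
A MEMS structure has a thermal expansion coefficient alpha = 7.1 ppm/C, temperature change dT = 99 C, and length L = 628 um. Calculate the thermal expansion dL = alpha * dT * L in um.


Step 1: Convert CTE: alpha = 7.1 ppm/C = 7.1e-6 /C
Step 2: dL = 7.1e-6 * 99 * 628
dL = 0.4414 um


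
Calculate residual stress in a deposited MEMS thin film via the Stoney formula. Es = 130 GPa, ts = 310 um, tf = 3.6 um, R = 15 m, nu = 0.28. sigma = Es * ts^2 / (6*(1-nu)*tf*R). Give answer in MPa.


Step 1: Compute numerator: Es * ts^2 = 130 * 310^2 = 12493000 (GPa*um^2)
Step 2: Compute denominator (R in um): 6*(1-nu)*tf*R = 6*0.72*3.6*15e6 = 233280000.0 (um^2)
Step 3: sigma (GPa) = 12493000 / 233280000.0 = 5.3554e-02 GPa
Step 4: Convert to MPa (x1000): sigma = 53.6 MPa


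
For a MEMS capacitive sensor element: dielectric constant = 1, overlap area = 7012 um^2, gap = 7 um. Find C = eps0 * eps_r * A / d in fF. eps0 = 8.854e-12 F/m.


Step 1: Convert area to m^2: A = 7012e-12 m^2
Step 2: Convert gap to m: d = 7e-6 m
Step 3: C = eps0 * eps_r * A / d
C = 8.854e-12 * 1 * 7012e-12 / 7e-6
Step 4: Convert to fF (multiply by 1e15).
C = 8.87 fF


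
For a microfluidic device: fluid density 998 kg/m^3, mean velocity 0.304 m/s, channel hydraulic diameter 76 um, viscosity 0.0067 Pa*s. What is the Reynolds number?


Step 1: Convert Dh to meters: Dh = 76e-6 m
Step 2: Re = rho * v * Dh / mu
Re = 998 * 0.304 * 76e-6 / 0.0067
Re = 3.441


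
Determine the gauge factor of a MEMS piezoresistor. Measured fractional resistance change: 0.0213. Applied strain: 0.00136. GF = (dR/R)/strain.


Step 1: Identify values.
dR/R = 0.0213, strain = 0.00136
Step 2: GF = (dR/R) / strain = 0.0213 / 0.00136
GF = 15.7


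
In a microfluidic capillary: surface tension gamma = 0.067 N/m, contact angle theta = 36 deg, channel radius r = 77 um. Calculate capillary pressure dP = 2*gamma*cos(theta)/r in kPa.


Step 1: cos(36 deg) = 0.809
Step 2: Convert r to m: r = 77e-6 m
Step 3: dP = 2 * 0.067 * 0.809 / 77e-6 = 1407.9 Pa
Step 4: Convert Pa to kPa (divide by 1000).
dP = 1.41 kPa


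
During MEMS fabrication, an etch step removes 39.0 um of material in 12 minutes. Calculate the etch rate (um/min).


Step 1: Etch rate = depth / time
Step 2: rate = 39.0 / 12
rate = 3.25 um/min


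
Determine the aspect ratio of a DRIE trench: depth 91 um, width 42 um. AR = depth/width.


Step 1: AR = depth / width
Step 2: AR = 91 / 42
AR = 2.2
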